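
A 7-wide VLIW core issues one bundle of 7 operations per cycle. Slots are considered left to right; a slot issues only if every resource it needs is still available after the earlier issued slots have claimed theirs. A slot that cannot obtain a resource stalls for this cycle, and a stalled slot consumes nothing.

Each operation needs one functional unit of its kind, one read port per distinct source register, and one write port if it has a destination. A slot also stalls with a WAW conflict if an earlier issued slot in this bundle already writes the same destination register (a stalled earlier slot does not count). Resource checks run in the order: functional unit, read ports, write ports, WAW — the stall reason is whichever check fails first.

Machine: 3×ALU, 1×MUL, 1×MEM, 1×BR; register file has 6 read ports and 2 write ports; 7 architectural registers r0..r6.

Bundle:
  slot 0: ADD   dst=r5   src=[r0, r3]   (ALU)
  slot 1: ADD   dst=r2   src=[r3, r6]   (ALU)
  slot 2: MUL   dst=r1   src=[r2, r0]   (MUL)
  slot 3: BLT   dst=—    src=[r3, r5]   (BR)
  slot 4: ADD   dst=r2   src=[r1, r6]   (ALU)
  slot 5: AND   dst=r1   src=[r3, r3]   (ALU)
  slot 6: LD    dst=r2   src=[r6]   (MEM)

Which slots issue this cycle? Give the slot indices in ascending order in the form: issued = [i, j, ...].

[0] ALU needs rd=2 wr=1: ok; after: ALU=2 MUL=1 MEM=1 BR=1, R=4, W=1
[1] ALU needs rd=2 wr=1: ok; after: ALU=1 MUL=1 MEM=1 BR=1, R=2, W=0
[2] MUL needs rd=2 wr=1: WR_PORT; after: ALU=1 MUL=1 MEM=1 BR=1, R=2, W=0
[3] BR needs rd=2 wr=0: ok; after: ALU=1 MUL=1 MEM=1 BR=0, R=0, W=0
[4] ALU needs rd=2 wr=1: RD_PORT; after: ALU=1 MUL=1 MEM=1 BR=0, R=0, W=0
[5] ALU needs rd=1 wr=1: RD_PORT; after: ALU=1 MUL=1 MEM=1 BR=0, R=0, W=0
[6] MEM needs rd=1 wr=1: RD_PORT; after: ALU=1 MUL=1 MEM=1 BR=0, R=0, W=0

issued = [0, 1, 3]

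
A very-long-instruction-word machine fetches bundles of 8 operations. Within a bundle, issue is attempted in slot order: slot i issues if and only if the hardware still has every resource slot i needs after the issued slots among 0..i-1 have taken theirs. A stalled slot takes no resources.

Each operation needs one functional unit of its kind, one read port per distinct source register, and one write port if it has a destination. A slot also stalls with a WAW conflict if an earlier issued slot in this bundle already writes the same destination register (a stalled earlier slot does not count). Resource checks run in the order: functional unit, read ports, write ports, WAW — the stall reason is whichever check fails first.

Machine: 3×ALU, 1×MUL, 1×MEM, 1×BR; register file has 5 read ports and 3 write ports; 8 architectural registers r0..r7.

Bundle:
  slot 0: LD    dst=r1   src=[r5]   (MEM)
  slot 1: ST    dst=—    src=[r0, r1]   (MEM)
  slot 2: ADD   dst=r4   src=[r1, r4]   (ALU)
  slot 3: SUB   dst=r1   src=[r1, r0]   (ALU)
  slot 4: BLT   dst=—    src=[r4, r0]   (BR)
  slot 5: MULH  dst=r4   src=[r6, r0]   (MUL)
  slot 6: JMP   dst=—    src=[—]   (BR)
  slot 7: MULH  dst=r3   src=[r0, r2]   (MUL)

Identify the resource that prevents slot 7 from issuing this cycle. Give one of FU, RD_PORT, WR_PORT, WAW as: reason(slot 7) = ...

#0 MEM src=r5 dispatched  <A:3 Mu:1 Ld:0 B:1 rd:4 wr:2>
#1 MEM src=r0,r1 held:FU  <A:3 Mu:1 Ld:0 B:1 rd:4 wr:2>
#2 ALU src=r1,r4 dispatched  <A:2 Mu:1 Ld:0 B:1 rd:2 wr:1>
#3 ALU src=r1,r0 held:WAW  <A:2 Mu:1 Ld:0 B:1 rd:2 wr:1>
#4 BR src=r4,r0 dispatched  <A:2 Mu:1 Ld:0 B:0 rd:0 wr:1>
#5 MUL src=r6,r0 held:RD_PORT  <A:2 Mu:1 Ld:0 B:0 rd:0 wr:1>
#6 BR src=- held:FU  <A:2 Mu:1 Ld:0 B:0 rd:0 wr:1>
#7 MUL src=r0,r2 held:RD_PORT  <A:2 Mu:1 Ld:0 B:0 rd:0 wr:1>

reason(slot 7) = RD_PORT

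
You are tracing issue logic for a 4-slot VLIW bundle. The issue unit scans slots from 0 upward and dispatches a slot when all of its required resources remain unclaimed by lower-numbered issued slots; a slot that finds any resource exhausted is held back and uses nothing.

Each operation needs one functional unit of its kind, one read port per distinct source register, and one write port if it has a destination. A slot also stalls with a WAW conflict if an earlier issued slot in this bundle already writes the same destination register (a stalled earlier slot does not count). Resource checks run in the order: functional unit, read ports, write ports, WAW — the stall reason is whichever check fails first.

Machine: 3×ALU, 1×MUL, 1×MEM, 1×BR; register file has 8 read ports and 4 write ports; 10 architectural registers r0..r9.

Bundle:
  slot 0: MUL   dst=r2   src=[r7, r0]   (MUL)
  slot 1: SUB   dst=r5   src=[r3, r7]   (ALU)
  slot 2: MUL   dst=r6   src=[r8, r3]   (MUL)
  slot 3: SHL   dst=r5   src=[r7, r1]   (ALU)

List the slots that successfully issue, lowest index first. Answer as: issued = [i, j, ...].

issued = [0, 1]

(0) want 1×MUL +2rd +1wr — yes → AL3|MU0|ME1|BR1|rd6|wr3
(1) want 1×ALU +2rd +1wr — yes → AL2|MU0|ME1|BR1|rd4|wr2
(2) want 1×MUL +2rd +1wr — FU → AL2|MU0|ME1|BR1|rd4|wr2
(3) want 1×ALU +2rd +1wr — WAW → AL2|MU0|ME1|BR1|rd4|wr2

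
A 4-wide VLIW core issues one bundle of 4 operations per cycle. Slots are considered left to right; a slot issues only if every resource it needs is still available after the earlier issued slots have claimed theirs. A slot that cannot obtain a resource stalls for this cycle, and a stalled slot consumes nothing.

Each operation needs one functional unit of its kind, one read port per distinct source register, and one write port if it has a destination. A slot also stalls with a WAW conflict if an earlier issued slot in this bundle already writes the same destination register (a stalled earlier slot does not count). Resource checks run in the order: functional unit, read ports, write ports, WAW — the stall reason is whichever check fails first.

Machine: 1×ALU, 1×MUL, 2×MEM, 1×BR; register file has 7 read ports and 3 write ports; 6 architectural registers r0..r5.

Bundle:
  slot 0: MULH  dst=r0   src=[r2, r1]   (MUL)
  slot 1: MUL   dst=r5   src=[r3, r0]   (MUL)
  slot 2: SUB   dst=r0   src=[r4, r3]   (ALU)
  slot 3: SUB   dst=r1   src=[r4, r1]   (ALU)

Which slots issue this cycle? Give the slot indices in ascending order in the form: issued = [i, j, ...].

issued = [0, 3]

[0] MUL needs rd=2 wr=1: ok; after: ALU=1 MUL=0 MEM=2 BR=1, R=5, W=2
[1] MUL needs rd=2 wr=1: FU; after: ALU=1 MUL=0 MEM=2 BR=1, R=5, W=2
[2] ALU needs rd=2 wr=1: WAW; after: ALU=1 MUL=0 MEM=2 BR=1, R=5, W=2
[3] ALU needs rd=2 wr=1: ok; after: ALU=0 MUL=0 MEM=2 BR=1, R=3, W=1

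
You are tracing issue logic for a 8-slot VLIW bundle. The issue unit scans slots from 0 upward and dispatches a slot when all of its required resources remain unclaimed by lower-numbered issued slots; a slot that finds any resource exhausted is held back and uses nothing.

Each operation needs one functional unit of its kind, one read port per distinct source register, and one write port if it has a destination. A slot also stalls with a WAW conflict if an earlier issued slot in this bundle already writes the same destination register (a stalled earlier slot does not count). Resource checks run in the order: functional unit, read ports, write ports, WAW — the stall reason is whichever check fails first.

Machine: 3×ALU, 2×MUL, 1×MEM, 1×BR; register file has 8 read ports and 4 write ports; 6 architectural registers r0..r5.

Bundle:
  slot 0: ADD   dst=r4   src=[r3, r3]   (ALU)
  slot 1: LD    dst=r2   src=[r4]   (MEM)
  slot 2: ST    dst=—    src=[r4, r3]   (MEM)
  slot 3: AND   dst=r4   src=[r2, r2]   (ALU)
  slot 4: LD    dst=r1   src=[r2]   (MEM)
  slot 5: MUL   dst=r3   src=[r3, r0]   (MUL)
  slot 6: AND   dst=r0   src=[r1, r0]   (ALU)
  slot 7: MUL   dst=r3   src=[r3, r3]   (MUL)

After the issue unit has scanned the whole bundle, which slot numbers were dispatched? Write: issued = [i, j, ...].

slot 0 (ALU): ISSUE — free A2,Mu2,Ld1,B1 rp7 wp3
slot 1 (MEM): ISSUE — free A2,Mu2,Ld0,B1 rp6 wp2
slot 2 (MEM): stall FU — free A2,Mu2,Ld0,B1 rp6 wp2
slot 3 (ALU): stall WAW — free A2,Mu2,Ld0,B1 rp6 wp2
slot 4 (MEM): stall FU — free A2,Mu2,Ld0,B1 rp6 wp2
slot 5 (MUL): ISSUE — free A2,Mu1,Ld0,B1 rp4 wp1
slot 6 (ALU): ISSUE — free A1,Mu1,Ld0,B1 rp2 wp0
slot 7 (MUL): stall WR_PORT — free A1,Mu1,Ld0,B1 rp2 wp0

issued = [0, 1, 5, 6]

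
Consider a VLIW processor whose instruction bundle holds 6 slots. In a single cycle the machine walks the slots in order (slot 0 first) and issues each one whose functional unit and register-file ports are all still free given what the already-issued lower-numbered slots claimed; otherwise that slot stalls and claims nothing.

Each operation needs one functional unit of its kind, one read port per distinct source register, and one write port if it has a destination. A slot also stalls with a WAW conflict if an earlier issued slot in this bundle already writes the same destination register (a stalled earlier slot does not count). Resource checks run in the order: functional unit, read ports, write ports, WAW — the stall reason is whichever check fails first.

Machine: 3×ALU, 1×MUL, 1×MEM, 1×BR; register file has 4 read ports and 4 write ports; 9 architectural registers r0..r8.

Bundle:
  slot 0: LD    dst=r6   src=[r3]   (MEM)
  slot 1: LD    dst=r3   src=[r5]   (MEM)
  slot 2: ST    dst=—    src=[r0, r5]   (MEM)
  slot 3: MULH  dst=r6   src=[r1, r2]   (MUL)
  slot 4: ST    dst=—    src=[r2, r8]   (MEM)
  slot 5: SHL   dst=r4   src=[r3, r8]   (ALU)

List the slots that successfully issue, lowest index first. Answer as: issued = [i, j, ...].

[0] MEM needs rd=1 wr=1: ok; after: ALU=3 MUL=1 MEM=0 BR=1, R=3, W=3
[1] MEM needs rd=1 wr=1: FU; after: ALU=3 MUL=1 MEM=0 BR=1, R=3, W=3
[2] MEM needs rd=2 wr=0: FU; after: ALU=3 MUL=1 MEM=0 BR=1, R=3, W=3
[3] MUL needs rd=2 wr=1: WAW; after: ALU=3 MUL=1 MEM=0 BR=1, R=3, W=3
[4] MEM needs rd=2 wr=0: FU; after: ALU=3 MUL=1 MEM=0 BR=1, R=3, W=3
[5] ALU needs rd=2 wr=1: ok; after: ALU=2 MUL=1 MEM=0 BR=1, R=1, W=2

issued = [0, 5]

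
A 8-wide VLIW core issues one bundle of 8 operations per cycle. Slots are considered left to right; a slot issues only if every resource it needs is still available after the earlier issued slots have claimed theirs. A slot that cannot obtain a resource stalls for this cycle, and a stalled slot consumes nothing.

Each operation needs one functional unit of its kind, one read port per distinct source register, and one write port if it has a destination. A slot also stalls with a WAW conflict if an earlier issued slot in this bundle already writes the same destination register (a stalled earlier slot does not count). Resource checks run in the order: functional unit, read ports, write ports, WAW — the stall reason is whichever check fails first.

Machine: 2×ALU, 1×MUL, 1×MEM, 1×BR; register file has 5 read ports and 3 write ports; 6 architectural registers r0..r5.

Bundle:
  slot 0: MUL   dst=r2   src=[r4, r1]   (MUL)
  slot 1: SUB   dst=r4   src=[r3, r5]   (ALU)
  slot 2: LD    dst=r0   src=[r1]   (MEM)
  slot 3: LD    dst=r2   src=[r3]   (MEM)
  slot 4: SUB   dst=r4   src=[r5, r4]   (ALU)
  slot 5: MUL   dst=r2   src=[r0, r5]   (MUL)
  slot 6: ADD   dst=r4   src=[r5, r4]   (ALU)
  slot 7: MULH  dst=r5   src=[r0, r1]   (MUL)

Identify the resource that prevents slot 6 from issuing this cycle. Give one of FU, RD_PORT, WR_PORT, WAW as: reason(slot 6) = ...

reason(slot 6) = RD_PORT

  0. MUL→r2 ⇒ go  {2A/0Mu/1Ld/1B | 3r 2w}
  1. ALU→r4 ⇒ go  {1A/0Mu/1Ld/1B | 1r 1w}
  2. MEM→r0 ⇒ go  {1A/0Mu/0Ld/1B | 0r 0w}
  3. MEM→r2 ⇒ no(FU)  {1A/0Mu/0Ld/1B | 0r 0w}
  4. ALU→r4 ⇒ no(RD_PORT)  {1A/0Mu/0Ld/1B | 0r 0w}
  5. MUL→r2 ⇒ no(FU)  {1A/0Mu/0Ld/1B | 0r 0w}
  6. ALU→r4 ⇒ no(RD_PORT)  {1A/0Mu/0Ld/1B | 0r 0w}
  7. MUL→r5 ⇒ no(FU)  {1A/0Mu/0Ld/1B | 0r 0w}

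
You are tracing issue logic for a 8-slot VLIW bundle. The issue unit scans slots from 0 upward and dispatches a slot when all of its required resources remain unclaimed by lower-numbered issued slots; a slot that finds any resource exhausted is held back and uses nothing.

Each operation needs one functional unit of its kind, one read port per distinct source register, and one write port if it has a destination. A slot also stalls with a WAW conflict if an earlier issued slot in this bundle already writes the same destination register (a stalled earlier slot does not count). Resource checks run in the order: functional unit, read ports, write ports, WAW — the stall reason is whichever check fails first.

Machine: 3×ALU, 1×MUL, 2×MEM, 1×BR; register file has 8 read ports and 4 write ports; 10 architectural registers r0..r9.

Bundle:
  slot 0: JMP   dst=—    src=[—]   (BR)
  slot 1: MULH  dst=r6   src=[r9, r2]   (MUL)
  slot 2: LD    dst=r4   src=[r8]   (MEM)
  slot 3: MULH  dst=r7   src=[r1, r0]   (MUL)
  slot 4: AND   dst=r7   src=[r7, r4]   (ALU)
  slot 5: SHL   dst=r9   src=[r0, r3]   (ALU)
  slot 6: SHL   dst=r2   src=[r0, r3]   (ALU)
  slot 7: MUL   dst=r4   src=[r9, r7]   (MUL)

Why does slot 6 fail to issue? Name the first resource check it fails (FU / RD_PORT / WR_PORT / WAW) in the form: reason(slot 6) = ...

  0. BR ⇒ go  {3A/1Mu/2Ld/0B | 8r 4w}
  1. MUL→r6 ⇒ go  {3A/0Mu/2Ld/0B | 6r 3w}
  2. MEM→r4 ⇒ go  {3A/0Mu/1Ld/0B | 5r 2w}
  3. MUL→r7 ⇒ no(FU)  {3A/0Mu/1Ld/0B | 5r 2w}
  4. ALU→r7 ⇒ go  {2A/0Mu/1Ld/0B | 3r 1w}
  5. ALU→r9 ⇒ go  {1A/0Mu/1Ld/0B | 1r 0w}
  6. ALU→r2 ⇒ no(RD_PORT)  {1A/0Mu/1Ld/0B | 1r 0w}
  7. MUL→r4 ⇒ no(FU)  {1A/0Mu/1Ld/0B | 1r 0w}

reason(slot 6) = RD_PORT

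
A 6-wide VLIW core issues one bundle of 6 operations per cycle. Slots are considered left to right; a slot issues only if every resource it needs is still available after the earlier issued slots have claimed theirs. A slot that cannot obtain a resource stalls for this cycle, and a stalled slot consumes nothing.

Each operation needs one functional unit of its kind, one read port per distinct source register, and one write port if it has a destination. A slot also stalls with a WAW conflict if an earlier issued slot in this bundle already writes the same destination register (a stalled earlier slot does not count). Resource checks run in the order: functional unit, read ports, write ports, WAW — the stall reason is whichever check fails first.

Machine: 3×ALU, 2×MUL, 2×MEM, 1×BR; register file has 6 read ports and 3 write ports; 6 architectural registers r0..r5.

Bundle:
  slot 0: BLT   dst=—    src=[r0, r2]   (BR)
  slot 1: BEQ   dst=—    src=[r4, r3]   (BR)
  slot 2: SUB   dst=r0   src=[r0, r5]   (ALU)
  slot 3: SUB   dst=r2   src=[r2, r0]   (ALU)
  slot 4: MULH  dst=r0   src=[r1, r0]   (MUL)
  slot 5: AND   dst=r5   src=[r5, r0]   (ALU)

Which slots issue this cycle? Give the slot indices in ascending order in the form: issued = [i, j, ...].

issued = [0, 2, 3]

#0 BR src=r0,r2 dispatched  <A:3 Mu:2 Ld:2 B:0 rd:4 wr:3>
#1 BR src=r4,r3 held:FU  <A:3 Mu:2 Ld:2 B:0 rd:4 wr:3>
#2 ALU src=r0,r5 dispatched  <A:2 Mu:2 Ld:2 B:0 rd:2 wr:2>
#3 ALU src=r2,r0 dispatched  <A:1 Mu:2 Ld:2 B:0 rd:0 wr:1>
#4 MUL src=r1,r0 held:RD_PORT  <A:1 Mu:2 Ld:2 B:0 rd:0 wr:1>
#5 ALU src=r5,r0 held:RD_PORT  <A:1 Mu:2 Ld:2 B:0 rd:0 wr:1>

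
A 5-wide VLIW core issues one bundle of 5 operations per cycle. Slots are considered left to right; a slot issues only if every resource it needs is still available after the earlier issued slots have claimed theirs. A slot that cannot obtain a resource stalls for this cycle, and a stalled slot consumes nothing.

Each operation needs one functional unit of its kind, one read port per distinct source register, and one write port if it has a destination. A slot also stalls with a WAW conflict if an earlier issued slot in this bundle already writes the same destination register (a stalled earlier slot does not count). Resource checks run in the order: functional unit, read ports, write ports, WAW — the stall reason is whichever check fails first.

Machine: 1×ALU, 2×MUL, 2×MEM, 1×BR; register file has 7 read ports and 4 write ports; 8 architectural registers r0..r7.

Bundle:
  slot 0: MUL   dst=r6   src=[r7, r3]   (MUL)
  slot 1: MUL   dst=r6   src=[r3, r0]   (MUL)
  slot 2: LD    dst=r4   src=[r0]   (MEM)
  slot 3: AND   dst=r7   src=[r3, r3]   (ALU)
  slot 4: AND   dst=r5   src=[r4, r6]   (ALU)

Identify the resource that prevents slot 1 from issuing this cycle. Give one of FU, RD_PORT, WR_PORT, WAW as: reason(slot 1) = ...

reason(slot 1) = WAW

slot 0 (MUL): ISSUE — free A1,Mu1,Ld2,B1 rp5 wp3
slot 1 (MUL): stall WAW — free A1,Mu1,Ld2,B1 rp5 wp3
slot 2 (MEM): ISSUE — free A1,Mu1,Ld1,B1 rp4 wp2
slot 3 (ALU): ISSUE — free A0,Mu1,Ld1,B1 rp3 wp1
slot 4 (ALU): stall FU — free A0,Mu1,Ld1,B1 rp3 wp1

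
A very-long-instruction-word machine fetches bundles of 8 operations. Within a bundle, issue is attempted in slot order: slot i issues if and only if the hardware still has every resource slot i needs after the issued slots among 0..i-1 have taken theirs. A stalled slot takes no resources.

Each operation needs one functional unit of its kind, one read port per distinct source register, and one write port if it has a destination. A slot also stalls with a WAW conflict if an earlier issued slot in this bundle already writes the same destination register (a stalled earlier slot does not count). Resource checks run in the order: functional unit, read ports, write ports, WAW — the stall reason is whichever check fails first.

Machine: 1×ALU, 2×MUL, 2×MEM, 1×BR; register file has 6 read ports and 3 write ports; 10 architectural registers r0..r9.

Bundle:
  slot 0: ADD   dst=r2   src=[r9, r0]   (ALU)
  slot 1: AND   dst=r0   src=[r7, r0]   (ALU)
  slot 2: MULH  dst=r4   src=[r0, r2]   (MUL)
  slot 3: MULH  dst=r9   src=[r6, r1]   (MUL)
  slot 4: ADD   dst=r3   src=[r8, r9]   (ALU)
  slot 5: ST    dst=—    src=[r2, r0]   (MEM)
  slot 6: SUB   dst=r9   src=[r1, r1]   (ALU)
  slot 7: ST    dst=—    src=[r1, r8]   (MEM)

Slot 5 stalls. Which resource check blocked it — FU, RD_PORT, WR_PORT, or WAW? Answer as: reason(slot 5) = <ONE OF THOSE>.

reason(slot 5) = RD_PORT

slot 0 (ALU): ISSUE — free A0,Mu2,Ld2,B1 rp4 wp2
slot 1 (ALU): stall FU — free A0,Mu2,Ld2,B1 rp4 wp2
slot 2 (MUL): ISSUE — free A0,Mu1,Ld2,B1 rp2 wp1
slot 3 (MUL): ISSUE — free A0,Mu0,Ld2,B1 rp0 wp0
slot 4 (ALU): stall FU — free A0,Mu0,Ld2,B1 rp0 wp0
slot 5 (MEM): stall RD_PORT — free A0,Mu0,Ld2,B1 rp0 wp0
slot 6 (ALU): stall FU — free A0,Mu0,Ld2,B1 rp0 wp0
slot 7 (MEM): stall RD_PORT — free A0,Mu0,Ld2,B1 rp0 wp0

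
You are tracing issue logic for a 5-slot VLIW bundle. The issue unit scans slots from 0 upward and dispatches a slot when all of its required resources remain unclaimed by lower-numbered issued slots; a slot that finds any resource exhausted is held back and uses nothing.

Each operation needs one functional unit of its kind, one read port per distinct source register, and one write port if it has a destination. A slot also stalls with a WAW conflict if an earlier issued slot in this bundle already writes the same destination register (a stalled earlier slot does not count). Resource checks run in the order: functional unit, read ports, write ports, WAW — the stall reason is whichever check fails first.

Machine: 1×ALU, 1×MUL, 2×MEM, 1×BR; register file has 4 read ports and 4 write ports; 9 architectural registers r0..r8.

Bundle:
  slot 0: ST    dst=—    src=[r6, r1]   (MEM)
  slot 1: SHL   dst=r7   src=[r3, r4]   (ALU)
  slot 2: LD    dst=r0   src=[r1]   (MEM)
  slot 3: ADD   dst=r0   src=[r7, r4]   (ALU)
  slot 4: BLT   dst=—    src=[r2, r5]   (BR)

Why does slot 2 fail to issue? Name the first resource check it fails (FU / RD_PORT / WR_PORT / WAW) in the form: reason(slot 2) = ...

reason(slot 2) = RD_PORT

slot 0 (MEM): ISSUE — free A1,Mu1,Ld1,B1 rp2 wp4
slot 1 (ALU): ISSUE — free A0,Mu1,Ld1,B1 rp0 wp3
slot 2 (MEM): stall RD_PORT — free A0,Mu1,Ld1,B1 rp0 wp3
slot 3 (ALU): stall FU — free A0,Mu1,Ld1,B1 rp0 wp3
slot 4 (BR): stall RD_PORT — free A0,Mu1,Ld1,B1 rp0 wp3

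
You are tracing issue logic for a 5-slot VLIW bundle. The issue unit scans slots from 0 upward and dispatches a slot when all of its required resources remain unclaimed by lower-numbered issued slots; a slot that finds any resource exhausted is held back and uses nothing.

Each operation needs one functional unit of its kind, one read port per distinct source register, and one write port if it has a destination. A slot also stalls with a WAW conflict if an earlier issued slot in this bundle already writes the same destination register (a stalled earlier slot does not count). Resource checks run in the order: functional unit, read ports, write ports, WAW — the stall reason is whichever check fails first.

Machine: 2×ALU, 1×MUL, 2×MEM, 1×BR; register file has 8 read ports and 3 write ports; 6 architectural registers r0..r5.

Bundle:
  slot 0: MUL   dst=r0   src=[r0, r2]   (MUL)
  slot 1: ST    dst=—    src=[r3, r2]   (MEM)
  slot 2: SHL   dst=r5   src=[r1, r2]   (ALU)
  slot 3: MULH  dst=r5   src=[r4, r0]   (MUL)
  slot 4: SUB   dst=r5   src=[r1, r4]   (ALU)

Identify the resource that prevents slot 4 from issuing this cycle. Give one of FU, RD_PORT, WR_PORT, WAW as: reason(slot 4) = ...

reason(slot 4) = WAW

#0 MUL src=r0,r2 dispatched  <A:2 Mu:0 Ld:2 B:1 rd:6 wr:2>
#1 MEM src=r3,r2 dispatched  <A:2 Mu:0 Ld:1 B:1 rd:4 wr:2>
#2 ALU src=r1,r2 dispatched  <A:1 Mu:0 Ld:1 B:1 rd:2 wr:1>
#3 MUL src=r4,r0 held:FU  <A:1 Mu:0 Ld:1 B:1 rd:2 wr:1>
#4 ALU src=r1,r4 held:WAW  <A:1 Mu:0 Ld:1 B:1 rd:2 wr:1>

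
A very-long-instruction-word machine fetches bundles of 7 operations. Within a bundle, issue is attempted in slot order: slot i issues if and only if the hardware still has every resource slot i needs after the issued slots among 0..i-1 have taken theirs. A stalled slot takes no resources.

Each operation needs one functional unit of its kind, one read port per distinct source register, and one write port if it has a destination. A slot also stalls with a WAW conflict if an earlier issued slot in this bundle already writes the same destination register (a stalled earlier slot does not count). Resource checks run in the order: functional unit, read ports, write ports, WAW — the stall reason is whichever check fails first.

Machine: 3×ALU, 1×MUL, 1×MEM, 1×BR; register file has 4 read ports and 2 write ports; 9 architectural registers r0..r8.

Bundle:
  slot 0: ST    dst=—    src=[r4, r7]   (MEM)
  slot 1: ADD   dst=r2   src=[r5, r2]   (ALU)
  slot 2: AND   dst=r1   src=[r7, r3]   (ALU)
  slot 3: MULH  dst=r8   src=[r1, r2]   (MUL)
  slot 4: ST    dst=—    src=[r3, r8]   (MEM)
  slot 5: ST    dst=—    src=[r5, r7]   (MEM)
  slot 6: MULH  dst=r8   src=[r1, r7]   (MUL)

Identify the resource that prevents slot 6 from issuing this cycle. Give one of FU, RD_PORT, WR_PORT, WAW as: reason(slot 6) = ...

reason(slot 6) = RD_PORT

slot 0 (MEM): ISSUE — free A3,Mu1,Ld0,B1 rp2 wp2
slot 1 (ALU): ISSUE — free A2,Mu1,Ld0,B1 rp0 wp1
slot 2 (ALU): stall RD_PORT — free A2,Mu1,Ld0,B1 rp0 wp1
slot 3 (MUL): stall RD_PORT — free A2,Mu1,Ld0,B1 rp0 wp1
slot 4 (MEM): stall FU — free A2,Mu1,Ld0,B1 rp0 wp1
slot 5 (MEM): stall FU — free A2,Mu1,Ld0,B1 rp0 wp1
slot 6 (MUL): stall RD_PORT — free A2,Mu1,Ld0,B1 rp0 wp1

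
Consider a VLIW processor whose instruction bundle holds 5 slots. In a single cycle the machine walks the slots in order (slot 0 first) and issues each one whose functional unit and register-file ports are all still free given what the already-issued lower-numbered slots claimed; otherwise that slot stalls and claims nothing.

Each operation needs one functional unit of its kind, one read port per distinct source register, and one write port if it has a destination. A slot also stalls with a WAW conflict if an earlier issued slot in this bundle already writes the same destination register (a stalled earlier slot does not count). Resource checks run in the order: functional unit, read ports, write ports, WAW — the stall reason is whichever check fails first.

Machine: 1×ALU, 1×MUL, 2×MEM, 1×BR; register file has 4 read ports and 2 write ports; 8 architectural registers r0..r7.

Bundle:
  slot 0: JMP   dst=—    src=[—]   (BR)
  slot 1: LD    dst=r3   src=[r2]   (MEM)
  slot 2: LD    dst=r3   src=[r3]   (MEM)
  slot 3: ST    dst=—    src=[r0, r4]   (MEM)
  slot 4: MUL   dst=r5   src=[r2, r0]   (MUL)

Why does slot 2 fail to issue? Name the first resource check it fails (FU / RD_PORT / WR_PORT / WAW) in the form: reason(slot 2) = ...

reason(slot 2) = WAW

[0] BR needs rd=0 wr=0: ok; after: ALU=1 MUL=1 MEM=2 BR=0, R=4, W=2
[1] MEM needs rd=1 wr=1: ok; after: ALU=1 MUL=1 MEM=1 BR=0, R=3, W=1
[2] MEM needs rd=1 wr=1: WAW; after: ALU=1 MUL=1 MEM=1 BR=0, R=3, W=1
[3] MEM needs rd=2 wr=0: ok; after: ALU=1 MUL=1 MEM=0 BR=0, R=1, W=1
[4] MUL needs rd=2 wr=1: RD_PORT; after: ALU=1 MUL=1 MEM=0 BR=0, R=1, W=1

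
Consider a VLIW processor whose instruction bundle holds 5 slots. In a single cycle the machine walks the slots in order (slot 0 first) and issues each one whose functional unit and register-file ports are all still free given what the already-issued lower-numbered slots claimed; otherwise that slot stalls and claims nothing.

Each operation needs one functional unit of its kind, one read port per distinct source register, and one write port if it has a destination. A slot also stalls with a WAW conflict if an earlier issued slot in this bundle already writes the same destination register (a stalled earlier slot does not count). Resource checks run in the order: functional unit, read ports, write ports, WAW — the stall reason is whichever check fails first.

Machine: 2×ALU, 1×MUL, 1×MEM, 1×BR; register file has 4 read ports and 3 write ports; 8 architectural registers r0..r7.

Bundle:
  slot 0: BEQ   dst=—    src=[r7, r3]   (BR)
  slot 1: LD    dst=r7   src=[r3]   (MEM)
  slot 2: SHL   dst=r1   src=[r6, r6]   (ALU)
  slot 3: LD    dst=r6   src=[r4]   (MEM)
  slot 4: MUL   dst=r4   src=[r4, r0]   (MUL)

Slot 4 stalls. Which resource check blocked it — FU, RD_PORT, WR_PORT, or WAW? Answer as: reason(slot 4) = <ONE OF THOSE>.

reason(slot 4) = RD_PORT

[0] BR needs rd=2 wr=0: ok; after: ALU=2 MUL=1 MEM=1 BR=0, R=2, W=3
[1] MEM needs rd=1 wr=1: ok; after: ALU=2 MUL=1 MEM=0 BR=0, R=1, W=2
[2] ALU needs rd=1 wr=1: ok; after: ALU=1 MUL=1 MEM=0 BR=0, R=0, W=1
[3] MEM needs rd=1 wr=1: FU; after: ALU=1 MUL=1 MEM=0 BR=0, R=0, W=1
[4] MUL needs rd=2 wr=1: RD_PORT; after: ALU=1 MUL=1 MEM=0 BR=0, R=0, W=1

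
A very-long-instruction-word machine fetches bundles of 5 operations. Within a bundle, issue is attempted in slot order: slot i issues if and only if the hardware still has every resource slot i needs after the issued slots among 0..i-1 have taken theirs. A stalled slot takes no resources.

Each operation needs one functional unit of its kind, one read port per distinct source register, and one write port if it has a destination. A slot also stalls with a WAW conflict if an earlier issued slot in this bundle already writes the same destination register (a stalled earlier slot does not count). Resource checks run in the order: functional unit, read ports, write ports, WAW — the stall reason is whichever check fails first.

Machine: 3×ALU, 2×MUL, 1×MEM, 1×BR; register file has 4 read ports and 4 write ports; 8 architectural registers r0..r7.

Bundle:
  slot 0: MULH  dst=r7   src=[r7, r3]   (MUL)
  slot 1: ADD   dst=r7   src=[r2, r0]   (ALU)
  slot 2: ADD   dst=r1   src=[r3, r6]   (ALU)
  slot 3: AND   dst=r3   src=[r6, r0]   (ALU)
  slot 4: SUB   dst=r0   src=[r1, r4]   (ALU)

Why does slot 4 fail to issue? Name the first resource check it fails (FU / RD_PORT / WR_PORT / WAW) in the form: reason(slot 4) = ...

slot 0 (MUL): ISSUE — free A3,Mu1,Ld1,B1 rp2 wp3
slot 1 (ALU): stall WAW — free A3,Mu1,Ld1,B1 rp2 wp3
slot 2 (ALU): ISSUE — free A2,Mu1,Ld1,B1 rp0 wp2
slot 3 (ALU): stall RD_PORT — free A2,Mu1,Ld1,B1 rp0 wp2
slot 4 (ALU): stall RD_PORT — free A2,Mu1,Ld1,B1 rp0 wp2

reason(slot 4) = RD_PORT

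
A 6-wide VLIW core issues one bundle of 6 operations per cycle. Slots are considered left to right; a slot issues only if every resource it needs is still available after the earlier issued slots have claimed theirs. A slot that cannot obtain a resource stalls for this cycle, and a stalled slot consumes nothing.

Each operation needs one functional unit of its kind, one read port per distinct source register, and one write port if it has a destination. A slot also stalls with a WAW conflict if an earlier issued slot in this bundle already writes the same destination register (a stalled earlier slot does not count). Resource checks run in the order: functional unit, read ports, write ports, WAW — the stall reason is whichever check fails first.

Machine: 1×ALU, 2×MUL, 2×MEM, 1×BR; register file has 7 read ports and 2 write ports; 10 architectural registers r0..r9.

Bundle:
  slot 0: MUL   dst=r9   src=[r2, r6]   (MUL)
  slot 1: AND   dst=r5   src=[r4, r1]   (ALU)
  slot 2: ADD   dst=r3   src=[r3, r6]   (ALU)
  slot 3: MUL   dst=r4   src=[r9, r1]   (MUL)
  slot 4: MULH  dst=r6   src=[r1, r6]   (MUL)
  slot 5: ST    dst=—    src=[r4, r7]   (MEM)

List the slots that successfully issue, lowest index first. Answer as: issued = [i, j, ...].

(0) want 1×MUL +2rd +1wr — yes → AL1|MU1|ME2|BR1|rd5|wr1
(1) want 1×ALU +2rd +1wr — yes → AL0|MU1|ME2|BR1|rd3|wr0
(2) want 1×ALU +2rd +1wr — FU → AL0|MU1|ME2|BR1|rd3|wr0
(3) want 1×MUL +2rd +1wr — WR_PORT → AL0|MU1|ME2|BR1|rd3|wr0
(4) want 1×MUL +2rd +1wr — WR_PORT → AL0|MU1|ME2|BR1|rd3|wr0
(5) want 1×MEM +2rd +0wr — yes → AL0|MU1|ME1|BR1|rd1|wr0

issued = [0, 1, 5]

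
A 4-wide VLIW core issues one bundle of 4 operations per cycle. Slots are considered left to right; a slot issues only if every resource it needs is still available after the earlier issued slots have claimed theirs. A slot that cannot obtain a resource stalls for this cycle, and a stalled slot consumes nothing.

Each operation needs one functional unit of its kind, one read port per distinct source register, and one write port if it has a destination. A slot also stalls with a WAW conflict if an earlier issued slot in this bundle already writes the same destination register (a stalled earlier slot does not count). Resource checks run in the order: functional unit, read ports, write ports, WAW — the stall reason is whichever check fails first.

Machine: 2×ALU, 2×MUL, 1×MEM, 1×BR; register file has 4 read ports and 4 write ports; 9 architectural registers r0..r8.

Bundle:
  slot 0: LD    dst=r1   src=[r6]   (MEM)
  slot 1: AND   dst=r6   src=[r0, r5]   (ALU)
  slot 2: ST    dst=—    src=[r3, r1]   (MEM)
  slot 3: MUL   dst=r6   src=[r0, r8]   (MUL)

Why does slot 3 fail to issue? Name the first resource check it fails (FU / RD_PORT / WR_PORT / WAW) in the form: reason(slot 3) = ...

reason(slot 3) = RD_PORT

slot 0 (MEM): ISSUE — free A2,Mu2,Ld0,B1 rp3 wp3
slot 1 (ALU): ISSUE — free A1,Mu2,Ld0,B1 rp1 wp2
slot 2 (MEM): stall FU — free A1,Mu2,Ld0,B1 rp1 wp2
slot 3 (MUL): stall RD_PORT — free A1,Mu2,Ld0,B1 rp1 wp2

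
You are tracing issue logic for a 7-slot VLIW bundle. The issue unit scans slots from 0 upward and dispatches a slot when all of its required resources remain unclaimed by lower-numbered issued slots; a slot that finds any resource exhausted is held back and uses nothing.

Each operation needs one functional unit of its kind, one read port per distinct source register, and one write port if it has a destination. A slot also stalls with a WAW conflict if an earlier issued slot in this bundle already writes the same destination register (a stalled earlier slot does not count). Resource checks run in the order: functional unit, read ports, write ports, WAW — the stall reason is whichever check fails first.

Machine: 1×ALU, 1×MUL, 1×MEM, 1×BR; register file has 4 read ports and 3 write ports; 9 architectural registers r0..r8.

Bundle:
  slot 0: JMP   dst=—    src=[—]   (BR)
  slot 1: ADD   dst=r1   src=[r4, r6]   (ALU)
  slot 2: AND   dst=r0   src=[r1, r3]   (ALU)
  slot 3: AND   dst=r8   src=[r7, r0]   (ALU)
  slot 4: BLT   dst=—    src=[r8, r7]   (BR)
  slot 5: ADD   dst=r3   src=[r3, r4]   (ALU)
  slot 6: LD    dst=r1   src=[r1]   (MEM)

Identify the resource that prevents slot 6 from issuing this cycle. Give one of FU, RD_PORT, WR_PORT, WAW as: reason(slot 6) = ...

reason(slot 6) = WAW

(0) want 1×BR +0rd +0wr — yes → AL1|MU1|ME1|BR0|rd4|wr3
(1) want 1×ALU +2rd +1wr — yes → AL0|MU1|ME1|BR0|rd2|wr2
(2) want 1×ALU +2rd +1wr — FU → AL0|MU1|ME1|BR0|rd2|wr2
(3) want 1×ALU +2rd +1wr — FU → AL0|MU1|ME1|BR0|rd2|wr2
(4) want 1×BR +2rd +0wr — FU → AL0|MU1|ME1|BR0|rd2|wr2
(5) want 1×ALU +2rd +1wr — FU → AL0|MU1|ME1|BR0|rd2|wr2
(6) want 1×MEM +1rd +1wr — WAW → AL0|MU1|ME1|BR0|rd2|wr2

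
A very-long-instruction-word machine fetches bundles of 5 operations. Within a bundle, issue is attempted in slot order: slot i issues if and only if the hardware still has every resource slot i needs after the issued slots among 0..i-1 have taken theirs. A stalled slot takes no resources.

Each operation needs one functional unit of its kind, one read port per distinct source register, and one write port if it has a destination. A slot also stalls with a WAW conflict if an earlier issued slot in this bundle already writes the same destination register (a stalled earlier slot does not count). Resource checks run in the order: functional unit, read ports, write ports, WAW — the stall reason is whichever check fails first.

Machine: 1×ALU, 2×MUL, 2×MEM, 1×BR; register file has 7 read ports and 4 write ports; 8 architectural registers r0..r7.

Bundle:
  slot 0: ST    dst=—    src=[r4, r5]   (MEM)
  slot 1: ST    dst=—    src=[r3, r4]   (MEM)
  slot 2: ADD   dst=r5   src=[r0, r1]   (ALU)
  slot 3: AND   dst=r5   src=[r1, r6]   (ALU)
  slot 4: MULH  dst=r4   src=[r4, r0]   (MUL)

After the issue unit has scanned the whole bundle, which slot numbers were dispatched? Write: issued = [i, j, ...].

issued = [0, 1, 2]

slot 0 (MEM): ISSUE — free A1,Mu2,Ld1,B1 rp5 wp4
slot 1 (MEM): ISSUE — free A1,Mu2,Ld0,B1 rp3 wp4
slot 2 (ALU): ISSUE — free A0,Mu2,Ld0,B1 rp1 wp3
slot 3 (ALU): stall FU — free A0,Mu2,Ld0,B1 rp1 wp3
slot 4 (MUL): stall RD_PORT — free A0,Mu2,Ld0,B1 rp1 wp3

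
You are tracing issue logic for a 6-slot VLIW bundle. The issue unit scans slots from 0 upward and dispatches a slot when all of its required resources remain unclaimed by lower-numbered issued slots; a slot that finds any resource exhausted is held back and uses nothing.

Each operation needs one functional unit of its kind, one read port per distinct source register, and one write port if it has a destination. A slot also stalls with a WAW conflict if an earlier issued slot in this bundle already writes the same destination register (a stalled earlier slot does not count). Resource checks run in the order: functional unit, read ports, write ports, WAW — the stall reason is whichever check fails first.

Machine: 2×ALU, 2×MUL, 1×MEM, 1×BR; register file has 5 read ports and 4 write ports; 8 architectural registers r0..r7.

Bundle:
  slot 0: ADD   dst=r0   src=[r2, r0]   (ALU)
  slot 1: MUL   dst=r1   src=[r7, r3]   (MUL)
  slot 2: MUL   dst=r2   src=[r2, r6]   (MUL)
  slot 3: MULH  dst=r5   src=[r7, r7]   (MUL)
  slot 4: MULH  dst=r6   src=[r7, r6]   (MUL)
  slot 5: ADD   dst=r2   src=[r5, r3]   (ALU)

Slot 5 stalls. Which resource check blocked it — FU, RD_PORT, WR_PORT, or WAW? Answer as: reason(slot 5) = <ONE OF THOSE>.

reason(slot 5) = RD_PORT

[0] ALU needs rd=2 wr=1: ok; after: ALU=1 MUL=2 MEM=1 BR=1, R=3, W=3
[1] MUL needs rd=2 wr=1: ok; after: ALU=1 MUL=1 MEM=1 BR=1, R=1, W=2
[2] MUL needs rd=2 wr=1: RD_PORT; after: ALU=1 MUL=1 MEM=1 BR=1, R=1, W=2
[3] MUL needs rd=1 wr=1: ok; after: ALU=1 MUL=0 MEM=1 BR=1, R=0, W=1
[4] MUL needs rd=2 wr=1: FU; after: ALU=1 MUL=0 MEM=1 BR=1, R=0, W=1
[5] ALU needs rd=2 wr=1: RD_PORT; after: ALU=1 MUL=0 MEM=1 BR=1, R=0, W=1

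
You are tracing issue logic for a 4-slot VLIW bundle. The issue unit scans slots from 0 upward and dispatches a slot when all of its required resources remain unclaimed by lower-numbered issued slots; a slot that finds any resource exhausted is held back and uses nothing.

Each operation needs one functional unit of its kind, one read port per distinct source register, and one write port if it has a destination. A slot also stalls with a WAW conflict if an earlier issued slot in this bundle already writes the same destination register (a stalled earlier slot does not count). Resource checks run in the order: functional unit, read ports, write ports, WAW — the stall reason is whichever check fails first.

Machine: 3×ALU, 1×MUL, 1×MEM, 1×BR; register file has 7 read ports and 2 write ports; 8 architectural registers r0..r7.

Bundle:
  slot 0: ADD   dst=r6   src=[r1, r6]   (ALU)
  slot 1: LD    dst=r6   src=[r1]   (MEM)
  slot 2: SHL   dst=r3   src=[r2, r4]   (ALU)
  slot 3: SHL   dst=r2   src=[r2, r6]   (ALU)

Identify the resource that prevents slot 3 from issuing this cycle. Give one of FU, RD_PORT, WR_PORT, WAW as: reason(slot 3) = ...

slot 0 (ALU): ISSUE — free A2,Mu1,Ld1,B1 rp5 wp1
slot 1 (MEM): stall WAW — free A2,Mu1,Ld1,B1 rp5 wp1
slot 2 (ALU): ISSUE — free A1,Mu1,Ld1,B1 rp3 wp0
slot 3 (ALU): stall WR_PORT — free A1,Mu1,Ld1,B1 rp3 wp0

reason(slot 3) = WR_PORT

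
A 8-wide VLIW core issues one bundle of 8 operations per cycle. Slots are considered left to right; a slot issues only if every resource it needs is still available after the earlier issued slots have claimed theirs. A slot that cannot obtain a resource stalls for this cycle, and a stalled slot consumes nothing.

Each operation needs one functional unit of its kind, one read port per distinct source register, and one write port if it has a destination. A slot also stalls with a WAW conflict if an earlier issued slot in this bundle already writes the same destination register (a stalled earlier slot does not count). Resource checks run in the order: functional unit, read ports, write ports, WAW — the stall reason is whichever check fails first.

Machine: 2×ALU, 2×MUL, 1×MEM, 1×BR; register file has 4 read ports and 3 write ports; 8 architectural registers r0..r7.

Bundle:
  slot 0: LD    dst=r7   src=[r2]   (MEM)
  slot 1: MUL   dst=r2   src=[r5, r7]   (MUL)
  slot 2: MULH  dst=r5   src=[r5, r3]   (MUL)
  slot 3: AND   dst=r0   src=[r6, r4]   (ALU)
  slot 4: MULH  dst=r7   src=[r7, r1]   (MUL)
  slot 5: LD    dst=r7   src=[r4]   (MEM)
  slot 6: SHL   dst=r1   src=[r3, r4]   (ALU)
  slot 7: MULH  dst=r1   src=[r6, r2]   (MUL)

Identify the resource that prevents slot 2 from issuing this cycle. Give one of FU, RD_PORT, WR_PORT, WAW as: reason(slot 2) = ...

[0] MEM needs rd=1 wr=1: ok; after: ALU=2 MUL=2 MEM=0 BR=1, R=3, W=2
[1] MUL needs rd=2 wr=1: ok; after: ALU=2 MUL=1 MEM=0 BR=1, R=1, W=1
[2] MUL needs rd=2 wr=1: RD_PORT; after: ALU=2 MUL=1 MEM=0 BR=1, R=1, W=1
[3] ALU needs rd=2 wr=1: RD_PORT; after: ALU=2 MUL=1 MEM=0 BR=1, R=1, W=1
[4] MUL needs rd=2 wr=1: RD_PORT; after: ALU=2 MUL=1 MEM=0 BR=1, R=1, W=1
[5] MEM needs rd=1 wr=1: FU; after: ALU=2 MUL=1 MEM=0 BR=1, R=1, W=1
[6] ALU needs rd=2 wr=1: RD_PORT; after: ALU=2 MUL=1 MEM=0 BR=1, R=1, W=1
[7] MUL needs rd=2 wr=1: RD_PORT; after: ALU=2 MUL=1 MEM=0 BR=1, R=1, W=1

reason(slot 2) = RD_PORT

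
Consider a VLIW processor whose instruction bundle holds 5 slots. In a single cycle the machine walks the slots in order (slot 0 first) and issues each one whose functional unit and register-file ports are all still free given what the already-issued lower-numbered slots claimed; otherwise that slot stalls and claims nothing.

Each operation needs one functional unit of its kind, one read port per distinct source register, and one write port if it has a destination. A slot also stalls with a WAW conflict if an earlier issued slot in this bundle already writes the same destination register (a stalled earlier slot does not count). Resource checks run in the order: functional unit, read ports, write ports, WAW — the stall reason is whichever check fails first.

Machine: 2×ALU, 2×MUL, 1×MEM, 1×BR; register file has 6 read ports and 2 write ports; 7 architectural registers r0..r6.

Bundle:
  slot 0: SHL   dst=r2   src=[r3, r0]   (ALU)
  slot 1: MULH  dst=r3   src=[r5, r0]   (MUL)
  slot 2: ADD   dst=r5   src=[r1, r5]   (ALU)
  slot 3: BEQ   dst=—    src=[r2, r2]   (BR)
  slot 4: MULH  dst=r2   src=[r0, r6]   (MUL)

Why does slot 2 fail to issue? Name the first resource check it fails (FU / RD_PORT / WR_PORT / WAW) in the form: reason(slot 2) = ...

#0 ALU src=r3,r0 dispatched  <A:1 Mu:2 Ld:1 B:1 rd:4 wr:1>
#1 MUL src=r5,r0 dispatched  <A:1 Mu:1 Ld:1 B:1 rd:2 wr:0>
#2 ALU src=r1,r5 held:WR_PORT  <A:1 Mu:1 Ld:1 B:1 rd:2 wr:0>
#3 BR src=r2,r2 dispatched  <A:1 Mu:1 Ld:1 B:0 rd:1 wr:0>
#4 MUL src=r0,r6 held:RD_PORT  <A:1 Mu:1 Ld:1 B:0 rd:1 wr:0>

reason(slot 2) = WR_PORT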